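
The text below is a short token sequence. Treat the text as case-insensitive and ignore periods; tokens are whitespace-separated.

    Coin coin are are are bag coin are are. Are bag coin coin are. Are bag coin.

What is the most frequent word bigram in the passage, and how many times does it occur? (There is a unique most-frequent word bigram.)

Bigram frequencies (highest first):
  are are: 5
  coin are: 3
  are bag: 3
  bag coin: 3
  coin coin: 2

"are are", 5 times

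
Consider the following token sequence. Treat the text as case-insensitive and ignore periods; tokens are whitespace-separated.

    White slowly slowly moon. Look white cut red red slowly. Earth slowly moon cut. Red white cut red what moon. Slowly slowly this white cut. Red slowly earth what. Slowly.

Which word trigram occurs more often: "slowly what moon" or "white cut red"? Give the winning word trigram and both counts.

"slowly what moon": 0 occurrences
"white cut red": 3 occurrences

"white cut red" (3 vs 0)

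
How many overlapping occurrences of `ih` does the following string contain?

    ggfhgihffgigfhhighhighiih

2

Sliding a length-2 window over the 25 characters (24 positions):
  position 6–7: ih
  position 24–25: ih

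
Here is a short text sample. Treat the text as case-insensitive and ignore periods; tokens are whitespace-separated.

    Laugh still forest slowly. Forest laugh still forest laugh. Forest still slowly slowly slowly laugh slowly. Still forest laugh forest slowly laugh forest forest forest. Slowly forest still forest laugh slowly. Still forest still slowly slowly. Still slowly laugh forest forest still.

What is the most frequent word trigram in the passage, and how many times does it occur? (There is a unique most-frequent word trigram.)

Trigram frequencies (highest first):
  still forest laugh: 3
  laugh still forest: 2
  forest slowly forest: 2
  forest laugh forest: 2
  forest still slowly: 2
  still slowly slowly: 2
  … (23 more, each ≤ 2)

"still forest laugh", 3 times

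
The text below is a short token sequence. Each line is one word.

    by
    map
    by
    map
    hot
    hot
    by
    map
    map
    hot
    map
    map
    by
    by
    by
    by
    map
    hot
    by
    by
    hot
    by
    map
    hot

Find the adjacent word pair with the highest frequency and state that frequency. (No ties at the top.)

Bigram frequencies (highest first):
  by map: 5
  map hot: 4
  by by: 4
  hot by: 3
  map by: 2
  map map: 2
  … (3 more, each ≤ 1)

"by map", 5 times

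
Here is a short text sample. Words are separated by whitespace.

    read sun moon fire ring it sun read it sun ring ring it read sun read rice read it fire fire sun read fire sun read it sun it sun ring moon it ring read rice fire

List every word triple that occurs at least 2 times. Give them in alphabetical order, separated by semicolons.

Trigram counts meeting the condition (at least 2 times):
  fire sun read: 2
  it sun ring: 2
  read it sun: 2
  sun read it: 2

fire sun read; it sun ring; read it sun; sun read it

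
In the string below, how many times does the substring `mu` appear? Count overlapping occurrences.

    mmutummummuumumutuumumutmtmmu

Sliding a length-2 window over the 29 characters (28 positions):
  position 2–3: mu
  position 7–8: mu
  position 10–11: mu
  position 13–14: mu
  position 15–16: mu
  position 20–21: mu
  position 22–23: mu
  position 28–29: mu

8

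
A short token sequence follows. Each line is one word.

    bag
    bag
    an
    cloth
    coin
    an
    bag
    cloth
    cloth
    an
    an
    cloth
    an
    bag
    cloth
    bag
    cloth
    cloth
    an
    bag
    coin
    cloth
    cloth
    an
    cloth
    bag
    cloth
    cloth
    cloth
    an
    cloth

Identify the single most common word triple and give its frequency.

"cloth cloth an", 4 times

Trigram frequencies (highest first):
  cloth cloth an: 4
  bag cloth cloth: 3
  an bag cloth: 2
  cloth an bag: 2
  cloth bag cloth: 2
  cloth an cloth: 2
  … (14 more, each ≤ 1)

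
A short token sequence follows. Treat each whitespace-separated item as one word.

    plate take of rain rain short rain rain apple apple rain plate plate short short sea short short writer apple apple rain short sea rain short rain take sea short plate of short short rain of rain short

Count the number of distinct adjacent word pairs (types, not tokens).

38 tokens → 37 bigram windows in total.
Repeated bigrams (each contributes count−1 duplicates):
  rain short: 4
  short rain: 3
  short short: 3
  apple apple: 2
  apple rain: 2
  of rain: 2
  rain rain: 2
  sea short: 2
  … (1 more repeated)
13 duplicate windows → 37 − 13 = 24 distinct.

24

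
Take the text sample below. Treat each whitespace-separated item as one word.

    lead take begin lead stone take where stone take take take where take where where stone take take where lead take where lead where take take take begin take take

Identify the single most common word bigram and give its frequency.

"take take", 6 times

Bigram frequencies (highest first):
  take take: 6
  take where: 5
  stone take: 3
  lead take: 2
  take begin: 2
  where stone: 2
  … (7 more, each ≤ 2)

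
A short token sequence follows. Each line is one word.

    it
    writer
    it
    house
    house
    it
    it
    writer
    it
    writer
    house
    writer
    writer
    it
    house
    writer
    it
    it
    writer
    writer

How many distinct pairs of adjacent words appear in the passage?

20 tokens → 19 bigram windows in total.
Repeated bigrams (each contributes count−1 duplicates):
  it writer: 4
  writer it: 4
  house writer: 2
  it house: 2
  it it: 2
  writer writer: 2
10 duplicate windows → 19 − 10 = 9 distinct.

9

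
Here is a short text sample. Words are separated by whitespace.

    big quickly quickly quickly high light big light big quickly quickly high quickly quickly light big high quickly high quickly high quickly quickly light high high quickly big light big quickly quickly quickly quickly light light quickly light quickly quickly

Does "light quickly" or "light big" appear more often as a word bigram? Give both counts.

"light quickly": 2 occurrences
"light big": 4 occurrences

"light big" (4 vs 2)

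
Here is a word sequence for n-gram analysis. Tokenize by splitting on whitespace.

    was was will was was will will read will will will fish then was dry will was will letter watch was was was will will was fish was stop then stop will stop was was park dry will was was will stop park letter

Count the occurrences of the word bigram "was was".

6

Scanning the 43 overlapping bigram windows for "was was":
  position 1–2: was was
  position 4–5: was was
  position 21–22: was was
  position 22–23: was was
  position 34–35: was was
  position 39–40: was was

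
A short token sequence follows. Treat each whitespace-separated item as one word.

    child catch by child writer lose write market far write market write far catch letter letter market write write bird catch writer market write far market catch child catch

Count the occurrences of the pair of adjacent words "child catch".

2

Scanning the 28 overlapping bigram windows for "child catch":
  position 1–2: child catch
  position 28–29: child catch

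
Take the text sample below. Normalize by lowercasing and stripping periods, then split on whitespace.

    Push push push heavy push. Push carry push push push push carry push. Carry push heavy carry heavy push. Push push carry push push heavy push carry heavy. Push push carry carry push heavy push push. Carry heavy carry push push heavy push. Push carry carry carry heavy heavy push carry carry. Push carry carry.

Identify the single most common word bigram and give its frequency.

"push push", 13 times

Bigram frequencies (highest first):
  push push: 13
  push carry: 10
  heavy push: 7
  carry push: 7
  push heavy: 5
  carry carry: 5
  … (3 more, each ≤ 4)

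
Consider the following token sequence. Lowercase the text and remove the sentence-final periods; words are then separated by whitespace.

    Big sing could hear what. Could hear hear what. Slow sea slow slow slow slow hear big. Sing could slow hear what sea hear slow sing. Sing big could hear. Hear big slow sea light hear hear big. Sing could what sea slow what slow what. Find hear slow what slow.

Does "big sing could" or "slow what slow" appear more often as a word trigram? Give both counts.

"big sing could" (3 vs 2)

"big sing could": 3 occurrences
"slow what slow": 2 occurrences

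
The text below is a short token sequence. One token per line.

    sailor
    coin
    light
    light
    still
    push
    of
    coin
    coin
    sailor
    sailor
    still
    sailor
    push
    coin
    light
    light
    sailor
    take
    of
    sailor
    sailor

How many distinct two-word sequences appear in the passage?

18

22 tokens → 21 bigram windows in total.
Repeated bigrams (each contributes count−1 duplicates):
  coin light: 2
  light light: 2
  sailor sailor: 2
3 duplicate windows → 21 − 3 = 18 distinct.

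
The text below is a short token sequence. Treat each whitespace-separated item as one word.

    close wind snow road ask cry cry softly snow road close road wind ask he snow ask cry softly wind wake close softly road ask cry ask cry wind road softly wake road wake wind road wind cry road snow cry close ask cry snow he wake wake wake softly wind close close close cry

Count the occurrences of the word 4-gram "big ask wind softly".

0

Scanning the 52 overlapping 4-gram windows for "big ask wind softly":
  (none found)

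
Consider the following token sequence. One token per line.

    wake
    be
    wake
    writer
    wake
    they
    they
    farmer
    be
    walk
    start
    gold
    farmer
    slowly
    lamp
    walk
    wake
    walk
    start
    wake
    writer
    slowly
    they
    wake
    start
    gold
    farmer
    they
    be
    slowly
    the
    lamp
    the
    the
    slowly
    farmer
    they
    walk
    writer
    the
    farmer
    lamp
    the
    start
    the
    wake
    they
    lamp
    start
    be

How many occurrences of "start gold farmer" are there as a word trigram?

2

Scanning the 48 overlapping trigram windows for "start gold farmer":
  position 11–13: start gold farmer
  position 25–27: start gold farmer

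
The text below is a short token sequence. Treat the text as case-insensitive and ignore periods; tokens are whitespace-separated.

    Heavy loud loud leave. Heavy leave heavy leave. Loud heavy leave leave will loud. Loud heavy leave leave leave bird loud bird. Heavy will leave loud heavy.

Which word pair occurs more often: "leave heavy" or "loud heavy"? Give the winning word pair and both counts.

"loud heavy" (3 vs 2)

"leave heavy": 2 occurrences
"loud heavy": 3 occurrences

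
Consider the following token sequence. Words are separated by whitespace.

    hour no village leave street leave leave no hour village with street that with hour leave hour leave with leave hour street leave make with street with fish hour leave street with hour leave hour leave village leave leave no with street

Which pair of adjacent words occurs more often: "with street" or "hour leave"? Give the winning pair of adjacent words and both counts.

"with street": 3 occurrences
"hour leave": 5 occurrences

"hour leave" (5 vs 3)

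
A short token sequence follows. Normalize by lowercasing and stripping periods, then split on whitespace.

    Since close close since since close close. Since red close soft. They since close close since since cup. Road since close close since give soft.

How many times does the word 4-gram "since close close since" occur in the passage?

Scanning the 22 overlapping 4-gram windows for "since close close since":
  position 1–4: since close close since
  position 5–8: since close close since
  position 13–16: since close close since
  position 20–23: since close close since

4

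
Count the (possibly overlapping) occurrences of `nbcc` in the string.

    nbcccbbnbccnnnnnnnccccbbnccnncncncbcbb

2

Sliding a length-4 window over the 38 characters (35 positions):
  position 1–4: nbcc
  position 8–11: nbcc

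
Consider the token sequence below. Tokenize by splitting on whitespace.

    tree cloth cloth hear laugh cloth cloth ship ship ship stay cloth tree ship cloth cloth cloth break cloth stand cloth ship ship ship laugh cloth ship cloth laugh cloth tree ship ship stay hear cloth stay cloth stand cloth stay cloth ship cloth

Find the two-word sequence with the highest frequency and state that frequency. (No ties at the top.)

Bigram frequencies (highest first):
  ship ship: 5
  cloth cloth: 4
  cloth ship: 4
  laugh cloth: 3
  stay cloth: 3
  ship cloth: 3
  … (15 more, each ≤ 2)

"ship ship", 5 times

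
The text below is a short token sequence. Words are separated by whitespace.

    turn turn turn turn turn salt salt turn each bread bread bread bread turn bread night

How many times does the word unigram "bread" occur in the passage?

5

Scanning the 16 tokens for "bread":
  position 10: bread
  position 11: bread
  position 12: bread
  position 13: bread
  position 15: bread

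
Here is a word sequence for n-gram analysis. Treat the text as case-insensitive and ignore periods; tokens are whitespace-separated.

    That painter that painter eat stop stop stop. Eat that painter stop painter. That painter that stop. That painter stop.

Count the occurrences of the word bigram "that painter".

Scanning the 19 overlapping bigram windows for "that painter":
  position 1–2: that painter
  position 3–4: that painter
  position 10–11: that painter
  position 14–15: that painter
  position 18–19: that painter

5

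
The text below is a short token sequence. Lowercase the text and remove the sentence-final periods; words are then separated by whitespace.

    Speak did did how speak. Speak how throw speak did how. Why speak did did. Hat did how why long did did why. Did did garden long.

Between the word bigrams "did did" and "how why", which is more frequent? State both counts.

"did did" (4 vs 2)

"did did": 4 occurrences
"how why": 2 occurrences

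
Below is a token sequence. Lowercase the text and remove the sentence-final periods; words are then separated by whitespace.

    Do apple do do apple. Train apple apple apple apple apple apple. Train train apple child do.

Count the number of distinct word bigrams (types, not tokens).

17 tokens → 16 bigram windows in total.
Repeated bigrams (each contributes count−1 duplicates):
  apple apple: 5
  apple train: 2
  do apple: 2
  train apple: 2
7 duplicate windows → 16 − 7 = 9 distinct.

9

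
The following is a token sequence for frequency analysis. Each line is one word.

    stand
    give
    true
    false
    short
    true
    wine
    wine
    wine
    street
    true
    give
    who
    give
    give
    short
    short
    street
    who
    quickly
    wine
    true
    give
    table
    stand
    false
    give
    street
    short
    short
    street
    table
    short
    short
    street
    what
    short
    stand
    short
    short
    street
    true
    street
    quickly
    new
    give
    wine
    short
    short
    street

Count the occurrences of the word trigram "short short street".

5

Scanning the 48 overlapping trigram windows for "short short street":
  position 16–18: short short street
  position 29–31: short short street
  position 33–35: short short street
  position 39–41: short short street
  position 48–50: short short street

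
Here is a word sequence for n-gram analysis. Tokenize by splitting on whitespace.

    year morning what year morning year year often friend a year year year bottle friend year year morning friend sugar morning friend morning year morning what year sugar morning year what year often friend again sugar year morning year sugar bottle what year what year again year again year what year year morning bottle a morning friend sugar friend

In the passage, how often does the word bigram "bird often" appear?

0

Scanning the 58 overlapping bigram windows for "bird often":
  (none found)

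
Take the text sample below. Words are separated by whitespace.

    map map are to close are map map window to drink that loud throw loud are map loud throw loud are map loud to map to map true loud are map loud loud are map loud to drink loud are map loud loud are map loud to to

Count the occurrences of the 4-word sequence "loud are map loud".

6

Scanning the 45 overlapping 4-gram windows for "loud are map loud":
  position 15–18: loud are map loud
  position 20–23: loud are map loud
  position 29–32: loud are map loud
  position 33–36: loud are map loud
  position 39–42: loud are map loud
  position 43–46: loud are map loud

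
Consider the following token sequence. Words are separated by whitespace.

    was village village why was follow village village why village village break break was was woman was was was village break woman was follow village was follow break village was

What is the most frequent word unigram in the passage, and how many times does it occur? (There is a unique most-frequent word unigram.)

"was", 10 times

Unigram frequencies (highest first):
  was: 10
  village: 9
  break: 4
  follow: 3
  why: 2
  woman: 2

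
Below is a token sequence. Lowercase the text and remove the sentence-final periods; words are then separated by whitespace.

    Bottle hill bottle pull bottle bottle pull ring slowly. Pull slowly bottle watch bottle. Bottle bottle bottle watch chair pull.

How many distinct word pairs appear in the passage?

14

20 tokens → 19 bigram windows in total.
Repeated bigrams (each contributes count−1 duplicates):
  bottle bottle: 4
  bottle pull: 2
  bottle watch: 2
5 duplicate windows → 19 − 5 = 14 distinct.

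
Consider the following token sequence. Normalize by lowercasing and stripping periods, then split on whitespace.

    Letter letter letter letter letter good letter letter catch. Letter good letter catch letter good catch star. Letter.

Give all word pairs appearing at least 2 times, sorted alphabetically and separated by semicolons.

Bigram counts meeting the condition (at least 2 times):
  catch letter: 2
  good letter: 2
  letter catch: 2
  letter good: 3
  letter letter: 5

catch letter; good letter; letter catch; letter good; letter letter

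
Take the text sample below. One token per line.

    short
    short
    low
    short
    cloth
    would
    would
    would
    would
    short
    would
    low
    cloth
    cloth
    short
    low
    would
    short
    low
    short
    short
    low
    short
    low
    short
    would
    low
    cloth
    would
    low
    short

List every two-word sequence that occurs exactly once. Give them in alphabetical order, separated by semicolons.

Bigram counts meeting the condition (exactly once):
  cloth cloth: 1
  cloth short: 1
  low would: 1
  short cloth: 1

cloth cloth; cloth short; low would; short cloth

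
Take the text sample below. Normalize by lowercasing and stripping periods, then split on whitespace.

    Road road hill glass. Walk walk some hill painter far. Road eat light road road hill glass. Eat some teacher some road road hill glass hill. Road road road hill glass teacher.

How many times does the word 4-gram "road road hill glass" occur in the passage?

4

Scanning the 29 overlapping 4-gram windows for "road road hill glass":
  position 1–4: road road hill glass
  position 14–17: road road hill glass
  position 22–25: road road hill glass
  position 28–31: road road hill glass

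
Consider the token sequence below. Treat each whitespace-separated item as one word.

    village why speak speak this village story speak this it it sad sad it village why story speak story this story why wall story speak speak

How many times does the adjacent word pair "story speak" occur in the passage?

3

Scanning the 25 overlapping bigram windows for "story speak":
  position 7–8: story speak
  position 17–18: story speak
  position 24–25: story speak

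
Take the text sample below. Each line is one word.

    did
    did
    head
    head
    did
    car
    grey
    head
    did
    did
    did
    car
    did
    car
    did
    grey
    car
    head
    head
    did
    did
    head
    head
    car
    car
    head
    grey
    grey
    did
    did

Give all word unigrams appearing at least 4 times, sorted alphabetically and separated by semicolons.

Unigram counts meeting the condition (at least 4 times):
  car: 6
  did: 12
  grey: 4
  head: 8

car; did; grey; head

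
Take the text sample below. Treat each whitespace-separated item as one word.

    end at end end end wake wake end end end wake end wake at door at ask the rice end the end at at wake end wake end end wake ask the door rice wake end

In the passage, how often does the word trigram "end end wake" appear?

Scanning the 34 overlapping trigram windows for "end end wake":
  position 4–6: end end wake
  position 9–11: end end wake
  position 28–30: end end wake

3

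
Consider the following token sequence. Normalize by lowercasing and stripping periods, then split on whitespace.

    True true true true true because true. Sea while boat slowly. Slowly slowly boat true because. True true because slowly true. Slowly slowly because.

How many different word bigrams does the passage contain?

24 tokens → 23 bigram windows in total.
Repeated bigrams (each contributes count−1 duplicates):
  true true: 5
  slowly slowly: 3
  true because: 3
  because true: 2
9 duplicate windows → 23 − 9 = 14 distinct.

14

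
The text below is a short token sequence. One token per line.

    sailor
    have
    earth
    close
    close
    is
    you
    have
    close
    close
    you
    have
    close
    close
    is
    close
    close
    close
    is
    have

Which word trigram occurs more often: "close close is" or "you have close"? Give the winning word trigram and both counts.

"close close is": 3 occurrences
"you have close": 2 occurrences

"close close is" (3 vs 2)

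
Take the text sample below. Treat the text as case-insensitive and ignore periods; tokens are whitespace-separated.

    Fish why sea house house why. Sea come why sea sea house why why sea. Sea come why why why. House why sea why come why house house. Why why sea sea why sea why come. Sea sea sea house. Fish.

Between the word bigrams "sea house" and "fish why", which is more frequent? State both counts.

"sea house" (3 vs 1)

"sea house": 3 occurrences
"fish why": 1 occurrence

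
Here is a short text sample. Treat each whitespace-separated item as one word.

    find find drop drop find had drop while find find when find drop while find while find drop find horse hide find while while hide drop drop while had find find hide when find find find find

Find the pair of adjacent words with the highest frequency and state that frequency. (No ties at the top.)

"find find", 6 times

Bigram frequencies (highest first):
  find find: 6
  find drop: 3
  drop while: 3
  while find: 3
  drop drop: 2
  drop find: 2
  … (15 more, each ≤ 2)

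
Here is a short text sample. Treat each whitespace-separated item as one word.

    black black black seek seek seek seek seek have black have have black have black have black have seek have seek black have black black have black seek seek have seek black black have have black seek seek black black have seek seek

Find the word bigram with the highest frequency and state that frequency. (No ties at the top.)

"black have", 8 times

Bigram frequencies (highest first):
  black have: 8
  seek seek: 7
  have black: 7
  black black: 5
  have seek: 4
  black seek: 3
  … (3 more, each ≤ 3)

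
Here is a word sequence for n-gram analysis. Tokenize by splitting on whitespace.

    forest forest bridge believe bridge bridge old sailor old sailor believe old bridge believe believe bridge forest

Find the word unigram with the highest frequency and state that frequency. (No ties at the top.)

"bridge", 5 times

Unigram frequencies (highest first):
  bridge: 5
  believe: 4
  forest: 3
  old: 3
  sailor: 2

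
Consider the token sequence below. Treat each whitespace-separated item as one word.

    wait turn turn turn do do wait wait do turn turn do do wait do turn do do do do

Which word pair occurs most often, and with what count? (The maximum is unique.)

Bigram frequencies (highest first):
  do do: 5
  turn turn: 3
  turn do: 3
  do wait: 2
  wait do: 2
  do turn: 2
  … (2 more, each ≤ 1)

"do do", 5 times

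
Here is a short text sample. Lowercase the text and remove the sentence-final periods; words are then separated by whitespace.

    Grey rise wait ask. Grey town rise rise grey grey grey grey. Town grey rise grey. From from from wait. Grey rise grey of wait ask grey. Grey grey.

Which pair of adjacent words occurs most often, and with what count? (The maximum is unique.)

Bigram frequencies (highest first):
  grey grey: 5
  grey rise: 3
  rise grey: 3
  wait ask: 2
  ask grey: 2
  grey town: 2
  … (10 more, each ≤ 2)

"grey grey", 5 times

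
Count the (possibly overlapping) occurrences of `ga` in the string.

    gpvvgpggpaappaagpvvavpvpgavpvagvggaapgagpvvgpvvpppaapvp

3

Sliding a length-2 window over the 55 characters (54 positions):
  position 25–26: ga
  position 34–35: ga
  position 38–39: ga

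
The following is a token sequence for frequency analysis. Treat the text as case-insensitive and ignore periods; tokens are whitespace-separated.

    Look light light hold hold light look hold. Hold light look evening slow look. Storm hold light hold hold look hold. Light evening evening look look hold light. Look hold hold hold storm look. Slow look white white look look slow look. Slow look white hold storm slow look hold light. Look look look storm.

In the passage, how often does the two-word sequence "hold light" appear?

Scanning the 54 overlapping bigram windows for "hold light":
  position 5–6: hold light
  position 9–10: hold light
  position 16–17: hold light
  position 21–22: hold light
  position 27–28: hold light
  position 50–51: hold light

6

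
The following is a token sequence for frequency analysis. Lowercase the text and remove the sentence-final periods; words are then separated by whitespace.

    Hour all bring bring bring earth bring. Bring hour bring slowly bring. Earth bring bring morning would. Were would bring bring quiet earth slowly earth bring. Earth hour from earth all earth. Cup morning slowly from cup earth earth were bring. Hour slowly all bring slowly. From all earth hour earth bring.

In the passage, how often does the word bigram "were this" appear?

0

Scanning the 51 overlapping bigram windows for "were this":
  (none found)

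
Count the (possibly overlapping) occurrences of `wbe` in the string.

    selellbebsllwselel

0

Sliding a length-3 window over the 18 characters (16 positions):
  (no match at any position)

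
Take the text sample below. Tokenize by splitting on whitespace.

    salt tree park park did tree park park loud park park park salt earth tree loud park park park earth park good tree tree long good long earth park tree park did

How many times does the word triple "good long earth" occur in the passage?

1

Scanning the 30 overlapping trigram windows for "good long earth":
  position 26–28: good long earth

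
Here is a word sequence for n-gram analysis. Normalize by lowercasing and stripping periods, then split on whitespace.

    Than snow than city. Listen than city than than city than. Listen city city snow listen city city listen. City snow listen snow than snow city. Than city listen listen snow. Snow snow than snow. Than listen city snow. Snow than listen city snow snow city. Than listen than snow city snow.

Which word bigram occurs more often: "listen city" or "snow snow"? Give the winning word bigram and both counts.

"listen city": 5 occurrences
"snow snow": 4 occurrences

"listen city" (5 vs 4)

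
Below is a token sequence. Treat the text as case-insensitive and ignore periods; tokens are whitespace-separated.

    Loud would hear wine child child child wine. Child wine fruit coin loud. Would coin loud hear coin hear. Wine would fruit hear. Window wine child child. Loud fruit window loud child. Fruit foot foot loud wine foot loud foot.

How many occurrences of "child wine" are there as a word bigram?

Scanning the 39 overlapping bigram windows for "child wine":
  position 7–8: child wine
  position 9–10: child wine

2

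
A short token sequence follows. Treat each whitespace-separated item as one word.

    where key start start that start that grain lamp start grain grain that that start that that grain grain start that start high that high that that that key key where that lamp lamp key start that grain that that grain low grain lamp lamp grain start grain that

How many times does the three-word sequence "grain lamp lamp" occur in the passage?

Scanning the 47 overlapping trigram windows for "grain lamp lamp":
  position 43–45: grain lamp lamp

1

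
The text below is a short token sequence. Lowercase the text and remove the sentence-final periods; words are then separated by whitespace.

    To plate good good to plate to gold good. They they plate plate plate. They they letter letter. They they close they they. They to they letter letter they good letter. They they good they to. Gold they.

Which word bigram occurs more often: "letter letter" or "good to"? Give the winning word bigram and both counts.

"letter letter" (2 vs 1)

"letter letter": 2 occurrences
"good to": 1 occurrence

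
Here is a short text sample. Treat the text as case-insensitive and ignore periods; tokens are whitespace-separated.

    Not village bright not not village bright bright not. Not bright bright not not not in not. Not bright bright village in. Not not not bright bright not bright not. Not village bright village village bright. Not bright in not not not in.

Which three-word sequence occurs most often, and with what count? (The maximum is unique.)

"bright not not", 4 times

Trigram frequencies (highest first):
  bright not not: 4
  not village bright: 3
  bright bright not: 3
  not not bright: 3
  not bright bright: 3
  not not not: 3
  … (16 more, each ≤ 3)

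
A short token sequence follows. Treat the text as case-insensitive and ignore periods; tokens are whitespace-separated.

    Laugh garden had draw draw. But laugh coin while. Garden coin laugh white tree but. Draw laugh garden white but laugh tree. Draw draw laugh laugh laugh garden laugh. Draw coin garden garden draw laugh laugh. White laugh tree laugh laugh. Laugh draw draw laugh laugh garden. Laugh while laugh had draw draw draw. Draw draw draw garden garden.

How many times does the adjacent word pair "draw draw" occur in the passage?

Scanning the 58 overlapping bigram windows for "draw draw":
  position 4–5: draw draw
  position 23–24: draw draw
  position 43–44: draw draw
  position 52–53: draw draw
  position 53–54: draw draw
  position 54–55: draw draw
  position 55–56: draw draw
  position 56–57: draw draw

8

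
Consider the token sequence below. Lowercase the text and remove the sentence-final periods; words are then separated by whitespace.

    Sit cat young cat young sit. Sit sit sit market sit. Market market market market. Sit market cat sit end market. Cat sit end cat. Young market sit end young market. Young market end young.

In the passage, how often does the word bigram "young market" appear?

Scanning the 34 overlapping bigram windows for "young market":
  position 26–27: young market
  position 30–31: young market
  position 32–33: young market

3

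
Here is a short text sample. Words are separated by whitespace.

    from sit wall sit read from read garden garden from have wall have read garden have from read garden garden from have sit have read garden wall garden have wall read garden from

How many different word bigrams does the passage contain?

20

33 tokens → 32 bigram windows in total.
Repeated bigrams (each contributes count−1 duplicates):
  read garden: 5
  garden from: 3
  from have: 2
  from read: 2
  garden garden: 2
  garden have: 2
  have read: 2
  have wall: 2
12 duplicate windows → 32 − 12 = 20 distinct.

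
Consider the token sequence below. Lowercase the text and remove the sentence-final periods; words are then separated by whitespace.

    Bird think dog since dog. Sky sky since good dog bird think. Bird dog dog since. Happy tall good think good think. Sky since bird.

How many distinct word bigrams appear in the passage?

20

25 tokens → 24 bigram windows in total.
Repeated bigrams (each contributes count−1 duplicates):
  bird think: 2
  dog since: 2
  good think: 2
  sky since: 2
4 duplicate windows → 24 − 4 = 20 distinct.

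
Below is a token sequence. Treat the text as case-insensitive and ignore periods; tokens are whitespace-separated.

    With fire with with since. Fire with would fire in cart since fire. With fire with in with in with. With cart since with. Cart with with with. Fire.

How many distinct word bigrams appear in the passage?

29 tokens → 28 bigram windows in total.
Repeated bigrams (each contributes count−1 duplicates):
  fire with: 4
  with with: 4
  with fire: 3
  cart since: 2
  in with: 2
  since fire: 2
  with cart: 2
  with in: 2
13 duplicate windows → 28 − 13 = 15 distinct.

15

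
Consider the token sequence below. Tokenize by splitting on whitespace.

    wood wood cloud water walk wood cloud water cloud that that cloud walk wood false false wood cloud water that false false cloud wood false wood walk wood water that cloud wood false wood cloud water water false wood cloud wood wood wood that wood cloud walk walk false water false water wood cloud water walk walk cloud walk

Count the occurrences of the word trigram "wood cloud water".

5

Scanning the 57 overlapping trigram windows for "wood cloud water":
  position 2–4: wood cloud water
  position 6–8: wood cloud water
  position 17–19: wood cloud water
  position 34–36: wood cloud water
  position 53–55: wood cloud water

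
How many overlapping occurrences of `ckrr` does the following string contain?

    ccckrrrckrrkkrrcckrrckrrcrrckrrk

Sliding a length-4 window over the 32 characters (29 positions):
  position 3–6: ckrr
  position 8–11: ckrr
  position 17–20: ckrr
  position 21–24: ckrr
  position 28–31: ckrr

5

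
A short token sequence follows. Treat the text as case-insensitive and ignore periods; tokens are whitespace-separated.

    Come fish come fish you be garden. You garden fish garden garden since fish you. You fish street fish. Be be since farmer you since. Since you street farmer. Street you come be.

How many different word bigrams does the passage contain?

30

33 tokens → 32 bigram windows in total.
Repeated bigrams (each contributes count−1 duplicates):
  come fish: 2
  fish you: 2
2 duplicate windows → 32 − 2 = 30 distinct.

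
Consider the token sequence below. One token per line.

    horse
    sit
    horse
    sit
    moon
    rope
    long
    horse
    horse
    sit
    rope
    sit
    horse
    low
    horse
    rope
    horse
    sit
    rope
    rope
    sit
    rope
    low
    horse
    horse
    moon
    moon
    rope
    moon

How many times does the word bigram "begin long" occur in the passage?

0

Scanning the 28 overlapping bigram windows for "begin long":
  (none found)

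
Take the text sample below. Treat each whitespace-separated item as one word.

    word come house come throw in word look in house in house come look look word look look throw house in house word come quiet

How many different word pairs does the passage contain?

25 tokens → 24 bigram windows in total.
Repeated bigrams (each contributes count−1 duplicates):
  in house: 3
  house come: 2
  house in: 2
  look look: 2
  word come: 2
  word look: 2
7 duplicate windows → 24 − 7 = 17 distinct.

17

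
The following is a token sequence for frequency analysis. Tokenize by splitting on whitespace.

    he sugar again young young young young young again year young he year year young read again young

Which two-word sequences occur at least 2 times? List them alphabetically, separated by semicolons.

again young; year young; young young

Bigram counts meeting the condition (at least 2 times):
  again young: 2
  year young: 2
  young young: 4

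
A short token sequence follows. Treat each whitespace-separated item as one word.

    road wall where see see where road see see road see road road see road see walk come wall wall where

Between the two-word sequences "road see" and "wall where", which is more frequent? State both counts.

"road see" (4 vs 2)

"road see": 4 occurrences
"wall where": 2 occurrences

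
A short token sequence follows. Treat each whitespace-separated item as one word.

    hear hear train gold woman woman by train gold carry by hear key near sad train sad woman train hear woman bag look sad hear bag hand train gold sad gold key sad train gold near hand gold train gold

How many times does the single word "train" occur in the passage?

Scanning the 40 tokens for "train":
  position 3: train
  position 8: train
  position 16: train
  position 19: train
  position 28: train
  position 34: train
  position 39: train

7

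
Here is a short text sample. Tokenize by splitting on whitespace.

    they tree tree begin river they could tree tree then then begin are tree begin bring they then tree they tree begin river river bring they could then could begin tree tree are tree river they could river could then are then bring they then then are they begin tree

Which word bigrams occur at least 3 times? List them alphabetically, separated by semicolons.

bring they; they could; tree begin; tree tree

Bigram counts meeting the condition (at least 3 times):
  bring they: 3
  they could: 3
  tree begin: 3
  tree tree: 3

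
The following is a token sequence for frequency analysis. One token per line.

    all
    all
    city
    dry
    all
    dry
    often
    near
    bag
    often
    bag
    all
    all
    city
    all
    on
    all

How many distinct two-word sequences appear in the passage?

14

17 tokens → 16 bigram windows in total.
Repeated bigrams (each contributes count−1 duplicates):
  all all: 2
  all city: 2
2 duplicate windows → 16 − 2 = 14 distinct.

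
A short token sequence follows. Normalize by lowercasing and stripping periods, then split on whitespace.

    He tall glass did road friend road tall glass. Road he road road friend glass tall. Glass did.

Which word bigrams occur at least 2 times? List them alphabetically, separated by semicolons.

glass did; road friend; tall glass

Bigram counts meeting the condition (at least 2 times):
  glass did: 2
  road friend: 2
  tall glass: 3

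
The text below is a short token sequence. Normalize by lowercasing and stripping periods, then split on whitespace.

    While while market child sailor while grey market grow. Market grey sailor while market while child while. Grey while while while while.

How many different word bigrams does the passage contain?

22 tokens → 21 bigram windows in total.
Repeated bigrams (each contributes count−1 duplicates):
  while while: 4
  sailor while: 2
  while grey: 2
  while market: 2
6 duplicate windows → 21 − 6 = 15 distinct.

15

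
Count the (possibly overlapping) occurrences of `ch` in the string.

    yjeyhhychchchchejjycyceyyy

Sliding a length-2 window over the 26 characters (25 positions):
  position 8–9: ch
  position 10–11: ch
  position 12–13: ch
  position 14–15: ch

4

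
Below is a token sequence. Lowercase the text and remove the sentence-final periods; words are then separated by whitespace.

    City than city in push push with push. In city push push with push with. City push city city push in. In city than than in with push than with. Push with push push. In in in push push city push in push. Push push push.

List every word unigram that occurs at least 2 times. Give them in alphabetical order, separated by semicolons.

city; in; push; than; with

Unigram counts meeting the condition (at least 2 times):
  city: 8
  in: 9
  push: 19
  than: 4
  with: 6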